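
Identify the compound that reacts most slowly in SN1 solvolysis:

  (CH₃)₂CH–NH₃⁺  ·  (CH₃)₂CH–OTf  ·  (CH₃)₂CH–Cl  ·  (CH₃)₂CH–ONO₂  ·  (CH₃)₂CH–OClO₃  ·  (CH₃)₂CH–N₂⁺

(CH₃)₂CH–NH₃⁺

Same R in every case — rank the leaving groups.
Leaving-group ability tracks the stability of the departed species; conjugate-acid pKₐ is the usual yardstick (lower pKₐ → better LG).
(CH₃)₂CH–N₂⁺ loses N₂: no meaningful conjugate acid; N₂ departs as an exceptionally stable neutral molecule
(CH₃)₂CH–OTf loses OTf⁻: pKₐ(CF₃SO₃H (triflic acid)) ≈ -14
(CH₃)₂CH–OClO₃ loses ClO₄⁻: pKₐ(HClO₄) ≈ -10
(CH₃)₂CH–Cl loses Cl⁻: pKₐ(HCl) ≈ -7
(CH₃)₂CH–ONO₂ loses NO₃⁻: pKₐ(HNO₃) ≈ -1.3
(CH₃)₂CH–NH₃⁺ loses NH₃: pKₐ(NH₄⁺) ≈ 9.2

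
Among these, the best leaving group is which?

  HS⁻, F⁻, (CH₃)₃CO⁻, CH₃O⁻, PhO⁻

F⁻

A good leaving group is a weak base: the lower the pKₐ of its conjugate acid, the more readily it departs.
F⁻: pKₐ(HF) ≈ 3.2
HS⁻: pKₐ(H₂S) ≈ 7
PhO⁻: pKₐ(C₆H₅OH (phenol)) ≈ 10
CH₃O⁻: pKₐ(CH₃OH) ≈ 15.5
(CH₃)₃CO⁻: pKₐ(t-BuOH) ≈ 18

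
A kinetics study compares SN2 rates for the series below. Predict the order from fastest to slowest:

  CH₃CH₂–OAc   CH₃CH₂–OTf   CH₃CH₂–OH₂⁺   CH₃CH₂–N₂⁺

With the same alkyl group throughout, only the leaving group differentiates the rates.
Rank by basicity of the departing species: weakest base leaves most easily.
CH₃CH₂–N₂⁺ loses N₂: no meaningful conjugate acid; N₂ departs as an exceptionally stable neutral molecule
CH₃CH₂–OTf loses OTf⁻: pKₐ(CF₃SO₃H (triflic acid)) ≈ -14
CH₃CH₂–OH₂⁺ loses H₂O: pKₐ(H₃O⁺) ≈ -1.7
CH₃CH₂–OAc loses AcO⁻: pKₐ(CH₃COOH) ≈ 4.8

CH₃CH₂–N₂⁺ > CH₃CH₂–OTf > CH₃CH₂–OH₂⁺ > CH₃CH₂–OAc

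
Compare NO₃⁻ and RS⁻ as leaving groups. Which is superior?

NO₃⁻

NO₃⁻ is the better leaving group.
pKₐ(HNO₃) ≈ -1.3 versus pKₐ(RSH (a thiol)) ≈ 10.5: NO₃⁻ is the much weaker base.
Resonance-delocalised over three oxygens.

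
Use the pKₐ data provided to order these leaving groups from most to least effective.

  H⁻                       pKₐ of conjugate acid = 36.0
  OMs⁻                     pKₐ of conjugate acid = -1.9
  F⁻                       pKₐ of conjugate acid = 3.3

OMs⁻ > F⁻ > H⁻

Lower conjugate-acid pKₐ ⇒ weaker base ⇒ better leaving group.
Sorting by the given values: OMs⁻ (-1.9), F⁻ (3.3), H⁻ (36.0).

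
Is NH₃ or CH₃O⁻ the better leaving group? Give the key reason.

NH₃

NH₃ is the better leaving group.
pKₐ(NH₄⁺) ≈ 9.2 versus pKₐ(CH₃OH) ≈ 15.5: NH₃ is the much weaker base.
Neutral but moderately basic; leaves from R–NH₃⁺.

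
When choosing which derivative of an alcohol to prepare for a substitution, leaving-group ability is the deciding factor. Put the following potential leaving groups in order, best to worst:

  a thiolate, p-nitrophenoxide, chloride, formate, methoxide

Rank by basicity of the departing species: weakest base leaves most easily.
chloride: pKₐ(HCl) ≈ -7
formate: pKₐ(HCOOH) ≈ 3.8
p-nitrophenoxide: pKₐ(p-nitrophenol) ≈ 7.2 — nitro group delocalises the charge; the classic chromogenic LG
a thiolate: pKₐ(RSH (a thiol)) ≈ 10.5 — moderately basic; rarely leaves without activation
methoxide: pKₐ(CH₃OH) ≈ 15.5

chloride > formate > p-nitrophenoxide > a thiolate > methoxide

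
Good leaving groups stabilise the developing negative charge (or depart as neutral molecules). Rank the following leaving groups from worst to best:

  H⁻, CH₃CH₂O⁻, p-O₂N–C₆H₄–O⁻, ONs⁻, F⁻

H⁻ < CH₃CH₂O⁻ < p-O₂N–C₆H₄–O⁻ < F⁻ < ONs⁻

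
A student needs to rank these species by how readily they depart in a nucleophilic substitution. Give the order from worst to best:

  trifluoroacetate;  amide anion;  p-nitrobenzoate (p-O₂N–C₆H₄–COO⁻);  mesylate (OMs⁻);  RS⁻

A good leaving group is a weak base: the lower the pKₐ of its conjugate acid, the more readily it departs.
mesylate (OMs⁻): pKₐ(CH₃SO₃H (MsOH)) ≈ -1.9 — resonance-delocalised alkanesulfonate
trifluoroacetate: pKₐ(CF₃COOH) ≈ 0.2
p-nitrobenzoate (p-O₂N–C₆H₄–COO⁻): pKₐ(p-nitrobenzoic acid) ≈ 3.4 — electron-withdrawing nitro group stabilises the carboxylate
RS⁻: pKₐ(RSH (a thiol)) ≈ 10.5 — moderately basic; rarely leaves without activation
amide anion: pKₐ(NH₃) ≈ 38 — extremely strong base; never a leaving group
Reversing gives the worst-to-best order requested.

amide anion < RS⁻ < p-nitrobenzoate (p-O₂N–C₆H₄–COO⁻) < trifluoroacetate < mesylate (OMs⁻)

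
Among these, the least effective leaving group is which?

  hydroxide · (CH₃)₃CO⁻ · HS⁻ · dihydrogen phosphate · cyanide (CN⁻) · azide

The more stable X⁻ (or X) is on its own — i.e. the weaker a base it is — the better a leaving group it makes.
dihydrogen phosphate: pKₐ(H₃PO₄) ≈ 2.1
azide: pKₐ(HN₃) ≈ 4.7
HS⁻: pKₐ(H₂S) ≈ 7
cyanide (CN⁻): pKₐ(HCN) ≈ 9.2
hydroxide: pKₐ(H₂O) ≈ 15.7
(CH₃)₃CO⁻: pKₐ(t-BuOH) ≈ 18

(CH₃)₃CO⁻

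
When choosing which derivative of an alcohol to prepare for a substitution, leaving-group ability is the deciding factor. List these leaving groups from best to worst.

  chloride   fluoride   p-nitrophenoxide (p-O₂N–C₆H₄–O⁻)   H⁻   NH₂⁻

chloride > fluoride > p-nitrophenoxide (p-O₂N–C₆H₄–O⁻) > H⁻ > NH₂⁻

The more stable X⁻ (or X) is on its own — i.e. the weaker a base it is — the better a leaving group it makes.
chloride: pKₐ(HCl) ≈ -7 — moderately weak base
fluoride: pKₐ(HF) ≈ 3.2
p-nitrophenoxide (p-O₂N–C₆H₄–O⁻): pKₐ(p-nitrophenol) ≈ 7.2
H⁻: pKₐ(H₂) ≈ 36 — extremely strong base; leaves only in special hydride-transfer contexts
NH₂⁻: pKₐ(NH₃) ≈ 38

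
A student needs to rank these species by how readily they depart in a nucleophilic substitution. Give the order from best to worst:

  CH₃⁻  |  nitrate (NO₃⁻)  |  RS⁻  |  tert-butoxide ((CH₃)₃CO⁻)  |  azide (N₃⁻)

nitrate (NO₃⁻) > azide (N₃⁻) > RS⁻ > tert-butoxide ((CH₃)₃CO⁻) > CH₃⁻

The more stable X⁻ (or X) is on its own — i.e. the weaker a base it is — the better a leaving group it makes.
nitrate (NO₃⁻): pKₐ(HNO₃) ≈ -1.3 — resonance-delocalised over three oxygens
azide (N₃⁻): pKₐ(HN₃) ≈ 4.7
RS⁻: pKₐ(RSH (a thiol)) ≈ 10.5
tert-butoxide ((CH₃)₃CO⁻): pKₐ(t-BuOH) ≈ 18
CH₃⁻: pKₐ(CH₄) ≈ 48 — unstabilised carbanion; the worst conceivable leaving group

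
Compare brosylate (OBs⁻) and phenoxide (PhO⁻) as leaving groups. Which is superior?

brosylate (OBs⁻) is the better leaving group.
pKₐ(p-BrC₆H₄SO₃H) ≈ -2.8 versus pKₐ(C₆H₅OH (phenol)) ≈ 10: brosylate (OBs⁻) is the much weaker base.
Arenesulfonate with a p-bromo substituent.

brosylate (OBs⁻)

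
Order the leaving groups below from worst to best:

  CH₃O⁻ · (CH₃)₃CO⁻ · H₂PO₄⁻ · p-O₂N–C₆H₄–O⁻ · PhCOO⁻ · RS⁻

(CH₃)₃CO⁻ < CH₃O⁻ < RS⁻ < p-O₂N–C₆H₄–O⁻ < PhCOO⁻ < H₂PO₄⁻

H₂PO₄⁻: pKₐ(H₃PO₄) ≈ 2.1 — moderate base; biological leaving group after further activation
PhCOO⁻: pKₐ(C₆H₅COOH) ≈ 4.2 — aryl carboxylate
p-O₂N–C₆H₄–O⁻: pKₐ(p-nitrophenol) ≈ 7.2 — nitro group delocalises the charge; the classic chromogenic LG
RS⁻: pKₐ(RSH (a thiol)) ≈ 10.5
CH₃O⁻: pKₐ(CH₃OH) ≈ 15.5
(CH₃)₃CO⁻: pKₐ(t-BuOH) ≈ 18 — bulky, strongly basic alkoxide
Reversing gives the worst-to-best order requested.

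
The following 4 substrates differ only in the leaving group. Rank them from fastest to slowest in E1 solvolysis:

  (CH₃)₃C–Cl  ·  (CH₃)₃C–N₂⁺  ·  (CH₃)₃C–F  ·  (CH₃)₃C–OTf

(CH₃)₃C–N₂⁺ > (CH₃)₃C–OTf > (CH₃)₃C–Cl > (CH₃)₃C–F

Identical carbon frameworks mean the comparison reduces to leaving-group quality.
A good leaving group is a weak base: the lower the pKₐ of its conjugate acid, the more readily it departs.
(CH₃)₃C–N₂⁺ loses N₂: no meaningful conjugate acid; N₂ departs as an exceptionally stable neutral molecule
(CH₃)₃C–OTf loses OTf⁻: pKₐ(CF₃SO₃H (triflic acid)) ≈ -14
(CH₃)₃C–Cl loses Cl⁻: pKₐ(HCl) ≈ -7
(CH₃)₃C–F loses F⁻: pKₐ(HF) ≈ 3.2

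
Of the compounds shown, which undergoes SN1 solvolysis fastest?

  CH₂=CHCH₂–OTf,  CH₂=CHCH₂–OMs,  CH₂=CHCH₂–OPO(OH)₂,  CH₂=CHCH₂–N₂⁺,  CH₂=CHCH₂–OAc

CH₂=CHCH₂–N₂⁺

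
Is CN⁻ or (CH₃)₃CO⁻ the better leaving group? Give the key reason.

CN⁻ is the better leaving group.
pKₐ(HCN) ≈ 9.2 versus pKₐ(t-BuOH) ≈ 18: CN⁻ is the much weaker base.
Sp carbon stabilises the charge somewhat, but still a poor LG.

CN⁻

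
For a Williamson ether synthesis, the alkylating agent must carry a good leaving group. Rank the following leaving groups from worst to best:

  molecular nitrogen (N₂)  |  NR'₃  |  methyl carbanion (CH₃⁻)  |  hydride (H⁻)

The more stable X⁻ (or X) is on its own — i.e. the weaker a base it is — the better a leaving group it makes.
molecular nitrogen (N₂): no meaningful conjugate acid; N₂ departs as an exceptionally stable neutral molecule
NR'₃: pKₐ(R'₃NH⁺) ≈ 10.7
hydride (H⁻): pKₐ(H₂) ≈ 36
methyl carbanion (CH₃⁻): pKₐ(CH₄) ≈ 48
Listed from poorest to best leaving group as asked.

methyl carbanion (CH₃⁻) < hydride (H⁻) < NR'₃ < molecular nitrogen (N₂)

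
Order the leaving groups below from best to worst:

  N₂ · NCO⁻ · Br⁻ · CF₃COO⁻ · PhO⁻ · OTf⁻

A good leaving group is a weak base: the lower the pKₐ of its conjugate acid, the more readily it departs.
N₂: no meaningful conjugate acid; N₂ departs as an exceptionally stable neutral molecule
OTf⁻: pKₐ(CF₃SO₃H (triflic acid)) ≈ -14 — charge spread over three oxygens and a CF₃ group; the premier leaving group in synthesis
Br⁻: pKₐ(HBr) ≈ -9 — weak base; good leaving group
CF₃COO⁻: pKₐ(CF₃COOH) ≈ 0.2
NCO⁻: pKₐ(HOCN) ≈ 3.5
PhO⁻: pKₐ(C₆H₅OH (phenol)) ≈ 10 — resonance into the ring helps, but still a poor LG

N₂ > OTf⁻ > Br⁻ > CF₃COO⁻ > NCO⁻ > PhO⁻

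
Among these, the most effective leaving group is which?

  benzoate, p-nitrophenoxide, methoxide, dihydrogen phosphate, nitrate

A good leaving group is a weak base: the lower the pKₐ of its conjugate acid, the more readily it departs.
nitrate: pKₐ(HNO₃) ≈ -1.3
dihydrogen phosphate: pKₐ(H₃PO₄) ≈ 2.1
benzoate: pKₐ(C₆H₅COOH) ≈ 4.2
p-nitrophenoxide: pKₐ(p-nitrophenol) ≈ 7.2
methoxide: pKₐ(CH₃OH) ≈ 15.5

nitrate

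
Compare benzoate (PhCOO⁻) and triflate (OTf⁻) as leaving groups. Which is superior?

triflate (OTf⁻)

triflate (OTf⁻) is the better leaving group.
pKₐ(CF₃SO₃H (triflic acid)) ≈ -14 versus pKₐ(C₆H₅COOH) ≈ 4.2: triflate (OTf⁻) is the much weaker base.
Charge spread over three oxygens and a CF₃ group; the premier leaving group in synthesis.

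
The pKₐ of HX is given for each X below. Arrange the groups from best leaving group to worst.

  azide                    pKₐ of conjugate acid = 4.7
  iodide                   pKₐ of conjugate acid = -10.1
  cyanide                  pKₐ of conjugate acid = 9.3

Lower conjugate-acid pKₐ ⇒ weaker base ⇒ better leaving group.
Sorting by the given values: iodide (-10.1), azide (4.7), cyanide (9.3).

iodide > azide > cyanide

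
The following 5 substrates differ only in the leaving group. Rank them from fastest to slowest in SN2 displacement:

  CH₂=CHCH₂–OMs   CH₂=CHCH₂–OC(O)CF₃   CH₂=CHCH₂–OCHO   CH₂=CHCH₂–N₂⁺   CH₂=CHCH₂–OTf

Identical carbon frameworks mean the comparison reduces to leaving-group quality.
Leaving-group ability tracks the stability of the departed species; conjugate-acid pKₐ is the usual yardstick (lower pKₐ → better LG).
CH₂=CHCH₂–N₂⁺ loses N₂: no meaningful conjugate acid; N₂ departs as an exceptionally stable neutral molecule
CH₂=CHCH₂–OTf loses OTf⁻: pKₐ(CF₃SO₃H (triflic acid)) ≈ -14
CH₂=CHCH₂–OMs loses OMs⁻: pKₐ(CH₃SO₃H (MsOH)) ≈ -1.9
CH₂=CHCH₂–OC(O)CF₃ loses CF₃COO⁻: pKₐ(CF₃COOH) ≈ 0.2
CH₂=CHCH₂–OCHO loses HCOO⁻: pKₐ(HCOOH) ≈ 3.8

CH₂=CHCH₂–N₂⁺ > CH₂=CHCH₂–OTf > CH₂=CHCH₂–OMs > CH₂=CHCH₂–OC(O)CF₃ > CH₂=CHCH₂–OCHO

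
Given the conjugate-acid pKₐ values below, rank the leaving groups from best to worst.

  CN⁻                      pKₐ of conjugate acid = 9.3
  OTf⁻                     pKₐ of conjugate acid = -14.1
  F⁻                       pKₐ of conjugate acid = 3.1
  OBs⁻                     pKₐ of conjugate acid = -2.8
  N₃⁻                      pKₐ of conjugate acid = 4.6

Lower conjugate-acid pKₐ ⇒ weaker base ⇒ better leaving group.
Sorting by the given values: OTf⁻ (-14.1), OBs⁻ (-2.8), F⁻ (3.1), N₃⁻ (4.6), CN⁻ (9.3).

OTf⁻ > OBs⁻ > F⁻ > N₃⁻ > CN⁻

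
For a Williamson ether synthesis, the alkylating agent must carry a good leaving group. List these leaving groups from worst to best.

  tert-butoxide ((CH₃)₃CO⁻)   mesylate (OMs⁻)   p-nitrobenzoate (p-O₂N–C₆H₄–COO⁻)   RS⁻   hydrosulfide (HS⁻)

Leaving-group ability tracks the stability of the departed species; conjugate-acid pKₐ is the usual yardstick (lower pKₐ → better LG).
mesylate (OMs⁻): pKₐ(CH₃SO₃H (MsOH)) ≈ -1.9
p-nitrobenzoate (p-O₂N–C₆H₄–COO⁻): pKₐ(p-nitrobenzoic acid) ≈ 3.4
hydrosulfide (HS⁻): pKₐ(H₂S) ≈ 7
RS⁻: pKₐ(RSH (a thiol)) ≈ 10.5
tert-butoxide ((CH₃)₃CO⁻): pKₐ(t-BuOH) ≈ 18
Reversing gives the worst-to-best order requested.

tert-butoxide ((CH₃)₃CO⁻) < RS⁻ < hydrosulfide (HS⁻) < p-nitrobenzoate (p-O₂N–C₆H₄–COO⁻) < mesylate (OMs⁻)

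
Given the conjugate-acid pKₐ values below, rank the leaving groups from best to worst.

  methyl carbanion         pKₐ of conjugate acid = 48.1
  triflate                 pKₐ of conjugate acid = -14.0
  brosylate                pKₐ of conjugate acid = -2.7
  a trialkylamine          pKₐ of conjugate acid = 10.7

Lower conjugate-acid pKₐ ⇒ weaker base ⇒ better leaving group.
Sorting by the given values: triflate (-14.0), brosylate (-2.7), a trialkylamine (10.7), methyl carbanion (48.1).

triflate > brosylate > a trialkylamine > methyl carbanion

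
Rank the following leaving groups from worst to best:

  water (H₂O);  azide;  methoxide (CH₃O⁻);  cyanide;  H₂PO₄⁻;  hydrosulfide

Leaving-group ability tracks the stability of the departed species; conjugate-acid pKₐ is the usual yardstick (lower pKₐ → better LG).
water (H₂O): pKₐ(H₃O⁺) ≈ -1.7 — neutral; leaves from a protonated alcohol (R–OH₂⁺)
H₂PO₄⁻: pKₐ(H₃PO₄) ≈ 2.1 — moderate base; biological leaving group after further activation
azide: pKₐ(HN₃) ≈ 4.7 — linear, resonance-stabilised
hydrosulfide: pKₐ(H₂S) ≈ 7 — larger and more polarisable than the oxygen analogue
cyanide: pKₐ(HCN) ≈ 9.2 — sp carbon stabilises the charge somewhat, but still a poor LG
methoxide (CH₃O⁻): pKₐ(CH₃OH) ≈ 15.5 — strong base; alkoxides do not leave unassisted
Listed from poorest to best leaving group as asked.

methoxide (CH₃O⁻) < cyanide < hydrosulfide < azide < H₂PO₄⁻ < water (H₂O)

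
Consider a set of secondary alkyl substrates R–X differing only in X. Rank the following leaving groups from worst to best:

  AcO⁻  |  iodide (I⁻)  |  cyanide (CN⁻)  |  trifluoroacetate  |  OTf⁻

cyanide (CN⁻) < AcO⁻ < trifluoroacetate < iodide (I⁻) < OTf⁻

OTf⁻: pKₐ(CF₃SO₃H (triflic acid)) ≈ -14
iodide (I⁻): pKₐ(HI) ≈ -10
trifluoroacetate: pKₐ(CF₃COOH) ≈ 0.2 — strongly electron-withdrawing CF₃ stabilises the carboxylate
AcO⁻: pKₐ(CH₃COOH) ≈ 4.8 — resonance-stabilised but still a weak base
cyanide (CN⁻): pKₐ(HCN) ≈ 9.2 — sp carbon stabilises the charge somewhat, but still a poor LG
Listed from poorest to best leaving group as asked.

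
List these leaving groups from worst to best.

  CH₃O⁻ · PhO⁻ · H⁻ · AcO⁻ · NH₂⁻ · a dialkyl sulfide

NH₂⁻ < H⁻ < CH₃O⁻ < PhO⁻ < AcO⁻ < a dialkyl sulfide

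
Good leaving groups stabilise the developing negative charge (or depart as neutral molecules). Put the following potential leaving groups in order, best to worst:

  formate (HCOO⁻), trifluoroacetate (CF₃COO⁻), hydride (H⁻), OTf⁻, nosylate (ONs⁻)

Rank by basicity of the departing species: weakest base leaves most easily.
OTf⁻: pKₐ(CF₃SO₃H (triflic acid)) ≈ -14 — charge spread over three oxygens and a CF₃ group; the premier leaving group in synthesis
nosylate (ONs⁻): pKₐ(p-O₂NC₆H₄SO₃H) ≈ -3.5
trifluoroacetate (CF₃COO⁻): pKₐ(CF₃COOH) ≈ 0.2 — strongly electron-withdrawing CF₃ stabilises the carboxylate
formate (HCOO⁻): pKₐ(HCOOH) ≈ 3.8 — resonance-stabilised carboxylate
hydride (H⁻): pKₐ(H₂) ≈ 36

OTf⁻ > nosylate (ONs⁻) > trifluoroacetate (CF₃COO⁻) > formate (HCOO⁻) > hydride (H⁻)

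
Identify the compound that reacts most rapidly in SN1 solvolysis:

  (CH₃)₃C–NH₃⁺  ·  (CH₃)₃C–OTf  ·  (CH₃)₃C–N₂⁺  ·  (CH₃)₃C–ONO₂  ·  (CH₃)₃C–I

(CH₃)₃C–N₂⁺

Identical carbon frameworks mean the comparison reduces to leaving-group quality.
Leaving-group ability tracks the stability of the departed species; conjugate-acid pKₐ is the usual yardstick (lower pKₐ → better LG).
(CH₃)₃C–N₂⁺ loses N₂: no meaningful conjugate acid; N₂ departs as an exceptionally stable neutral molecule
(CH₃)₃C–OTf loses OTf⁻: pKₐ(CF₃SO₃H (triflic acid)) ≈ -14
(CH₃)₃C–I loses I⁻: pKₐ(HI) ≈ -10
(CH₃)₃C–ONO₂ loses NO₃⁻: pKₐ(HNO₃) ≈ -1.3
(CH₃)₃C–NH₃⁺ loses NH₃: pKₐ(NH₄⁺) ≈ 9.2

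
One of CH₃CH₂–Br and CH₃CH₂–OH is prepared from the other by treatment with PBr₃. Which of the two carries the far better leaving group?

CH₃CH₂–Br

From CH₃CH₂–OH the departing group would be OH⁻ (pKₐ(H₂O) ≈ 15.7). Strong base; essentially never leaves without prior activation.
From CH₃CH₂–Br the leaving group is Br⁻ (pKₐ(HBr) ≈ -9). Weak base; good leaving group.
Treatment with PBr₃ works by replacing the hydroxyl with bromide, making CH₃CH₂–Br enormously more reactive.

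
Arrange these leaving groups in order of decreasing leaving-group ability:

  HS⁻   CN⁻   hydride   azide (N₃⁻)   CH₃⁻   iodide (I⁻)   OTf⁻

OTf⁻ > iodide (I⁻) > azide (N₃⁻) > HS⁻ > CN⁻ > hydride > CH₃⁻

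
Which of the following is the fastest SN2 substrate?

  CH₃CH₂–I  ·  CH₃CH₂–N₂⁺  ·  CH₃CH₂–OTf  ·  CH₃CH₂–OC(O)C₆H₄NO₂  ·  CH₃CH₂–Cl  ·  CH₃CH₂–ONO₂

The skeletons are identical, so relative rate is governed entirely by leaving-group ability.
A good leaving group is a weak base: the lower the pKₐ of its conjugate acid, the more readily it departs.
CH₃CH₂–N₂⁺ loses N₂: no meaningful conjugate acid; N₂ departs as an exceptionally stable neutral molecule
CH₃CH₂–OTf loses OTf⁻: pKₐ(CF₃SO₃H (triflic acid)) ≈ -14
CH₃CH₂–I loses I⁻: pKₐ(HI) ≈ -10
CH₃CH₂–Cl loses Cl⁻: pKₐ(HCl) ≈ -7
CH₃CH₂–ONO₂ loses NO₃⁻: pKₐ(HNO₃) ≈ -1.3
CH₃CH₂–OC(O)C₆H₄NO₂ loses p-O₂N–C₆H₄–COO⁻: pKₐ(p-nitrobenzoic acid) ≈ 3.4

CH₃CH₂–N₂⁺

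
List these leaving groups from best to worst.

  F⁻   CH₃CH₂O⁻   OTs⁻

A good leaving group is a weak base: the lower the pKₐ of its conjugate acid, the more readily it departs.
OTs⁻: pKₐ(p-CH₃C₆H₄SO₃H (TsOH)) ≈ -2.8
F⁻: pKₐ(HF) ≈ 3.2
CH₃CH₂O⁻: pKₐ(CH₃CH₂OH) ≈ 16 — strong base; alkoxides do not leave unassisted

OTs⁻ > F⁻ > CH₃CH₂O⁻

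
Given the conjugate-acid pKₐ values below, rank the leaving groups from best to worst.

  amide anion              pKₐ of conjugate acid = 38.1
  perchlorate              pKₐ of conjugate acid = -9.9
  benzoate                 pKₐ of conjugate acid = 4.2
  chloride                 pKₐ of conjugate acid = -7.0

Lower conjugate-acid pKₐ ⇒ weaker base ⇒ better leaving group.
Sorting by the given values: perchlorate (-9.9), chloride (-7.0), benzoate (4.2), amide anion (38.1).

perchlorate > chloride > benzoate > amide anion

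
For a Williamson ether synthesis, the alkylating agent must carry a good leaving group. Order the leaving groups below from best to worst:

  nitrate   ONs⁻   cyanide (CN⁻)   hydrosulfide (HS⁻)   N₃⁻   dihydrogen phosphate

ONs⁻ > nitrate > dihydrogen phosphate > N₃⁻ > hydrosulfide (HS⁻) > cyanide (CN⁻)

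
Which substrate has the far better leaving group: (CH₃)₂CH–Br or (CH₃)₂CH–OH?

From (CH₃)₂CH–OH the departing group would be OH⁻ (pKₐ(H₂O) ≈ 15.7). Strong base; essentially never leaves without prior activation.
From (CH₃)₂CH–Br the leaving group is Br⁻ (pKₐ(HBr) ≈ -9). Weak base; good leaving group.
(In practice (CH₃)₂CH–Br is made from (CH₃)₂CH–OH by treatment with PBr₃, replacing the hydroxyl with bromide.)

(CH₃)₂CH–Br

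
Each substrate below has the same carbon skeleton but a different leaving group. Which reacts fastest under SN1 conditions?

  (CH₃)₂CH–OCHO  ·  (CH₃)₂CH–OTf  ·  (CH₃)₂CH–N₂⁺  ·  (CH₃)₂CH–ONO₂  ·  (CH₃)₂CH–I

(CH₃)₂CH–N₂⁺

The skeletons are identical, so relative rate is governed entirely by leaving-group ability.
The more stable X⁻ (or X) is on its own — i.e. the weaker a base it is — the better a leaving group it makes.
(CH₃)₂CH–N₂⁺ loses N₂: no meaningful conjugate acid; N₂ departs as an exceptionally stable neutral molecule
(CH₃)₂CH–OTf loses OTf⁻: pKₐ(CF₃SO₃H (triflic acid)) ≈ -14
(CH₃)₂CH–I loses I⁻: pKₐ(HI) ≈ -10
(CH₃)₂CH–ONO₂ loses NO₃⁻: pKₐ(HNO₃) ≈ -1.3
(CH₃)₂CH–OCHO loses HCOO⁻: pKₐ(HCOOH) ≈ 3.8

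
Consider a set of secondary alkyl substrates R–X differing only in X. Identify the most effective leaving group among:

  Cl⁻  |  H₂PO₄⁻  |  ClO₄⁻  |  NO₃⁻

Leaving-group ability tracks the stability of the departed species; conjugate-acid pKₐ is the usual yardstick (lower pKₐ → better LG).
ClO₄⁻: pKₐ(HClO₄) ≈ -10
Cl⁻: pKₐ(HCl) ≈ -7
NO₃⁻: pKₐ(HNO₃) ≈ -1.3
H₂PO₄⁻: pKₐ(H₃PO₄) ≈ 2.1

ClO₄⁻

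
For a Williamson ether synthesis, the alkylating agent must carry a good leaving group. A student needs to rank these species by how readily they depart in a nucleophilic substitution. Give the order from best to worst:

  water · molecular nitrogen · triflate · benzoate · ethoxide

molecular nitrogen > triflate > water > benzoate > ethoxide

molecular nitrogen: no meaningful conjugate acid; N₂ departs as an exceptionally stable neutral molecule
triflate: pKₐ(CF₃SO₃H (triflic acid)) ≈ -14
water: pKₐ(H₃O⁺) ≈ -1.7 — neutral; leaves from a protonated alcohol (R–OH₂⁺)
benzoate: pKₐ(C₆H₅COOH) ≈ 4.2
ethoxide: pKₐ(CH₃CH₂OH) ≈ 16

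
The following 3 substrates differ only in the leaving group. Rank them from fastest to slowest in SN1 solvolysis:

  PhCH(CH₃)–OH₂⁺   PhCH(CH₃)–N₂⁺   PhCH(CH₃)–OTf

Identical carbon frameworks mean the comparison reduces to leaving-group quality.
A good leaving group is a weak base: the lower the pKₐ of its conjugate acid, the more readily it departs.
PhCH(CH₃)–N₂⁺ loses N₂: no meaningful conjugate acid; N₂ departs as an exceptionally stable neutral molecule
PhCH(CH₃)–OTf loses OTf⁻: pKₐ(CF₃SO₃H (triflic acid)) ≈ -14
PhCH(CH₃)–OH₂⁺ loses H₂O: pKₐ(H₃O⁺) ≈ -1.7

PhCH(CH₃)–N₂⁺ > PhCH(CH₃)–OTf > PhCH(CH₃)–OH₂⁺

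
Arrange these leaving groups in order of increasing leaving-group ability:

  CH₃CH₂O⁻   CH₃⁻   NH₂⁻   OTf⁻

CH₃⁻ < NH₂⁻ < CH₃CH₂O⁻ < OTf⁻

OTf⁻: pKₐ(CF₃SO₃H (triflic acid)) ≈ -14
CH₃CH₂O⁻: pKₐ(CH₃CH₂OH) ≈ 16 — strong base; alkoxides do not leave unassisted
NH₂⁻: pKₐ(NH₃) ≈ 38
CH₃⁻: pKₐ(CH₄) ≈ 48 — unstabilised carbanion; the worst conceivable leaving group
The question asks for worst first, so the sequence is read in increasing leaving-group ability.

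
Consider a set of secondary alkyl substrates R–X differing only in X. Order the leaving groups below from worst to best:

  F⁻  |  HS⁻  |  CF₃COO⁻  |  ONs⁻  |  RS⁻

The more stable X⁻ (or X) is on its own — i.e. the weaker a base it is — the better a leaving group it makes.
ONs⁻: pKₐ(p-O₂NC₆H₄SO₃H) ≈ -3.5
CF₃COO⁻: pKₐ(CF₃COOH) ≈ 0.2
F⁻: pKₐ(HF) ≈ 3.2
HS⁻: pKₐ(H₂S) ≈ 7
RS⁻: pKₐ(RSH (a thiol)) ≈ 10.5
The question asks for worst first, so the sequence is read in increasing leaving-group ability.

RS⁻ < HS⁻ < F⁻ < CF₃COO⁻ < ONs⁻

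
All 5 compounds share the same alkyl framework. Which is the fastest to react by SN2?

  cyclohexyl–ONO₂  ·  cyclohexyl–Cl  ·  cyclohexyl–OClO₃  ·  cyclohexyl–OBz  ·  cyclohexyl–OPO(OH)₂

The skeletons are identical, so relative rate is governed entirely by leaving-group ability.
Rank by basicity of the departing species: weakest base leaves most easily.
cyclohexyl–OClO₃ loses ClO₄⁻: pKₐ(HClO₄) ≈ -10
cyclohexyl–Cl loses Cl⁻: pKₐ(HCl) ≈ -7
cyclohexyl–ONO₂ loses NO₃⁻: pKₐ(HNO₃) ≈ -1.3
cyclohexyl–OPO(OH)₂ loses H₂PO₄⁻: pKₐ(H₃PO₄) ≈ 2.1
cyclohexyl–OBz loses PhCOO⁻: pKₐ(C₆H₅COOH) ≈ 4.2

cyclohexyl–OClO₃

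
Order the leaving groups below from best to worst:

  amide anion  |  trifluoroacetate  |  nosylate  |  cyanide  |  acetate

nosylate: pKₐ(p-O₂NC₆H₄SO₃H) ≈ -3.5
trifluoroacetate: pKₐ(CF₃COOH) ≈ 0.2
acetate: pKₐ(CH₃COOH) ≈ 4.8
cyanide: pKₐ(HCN) ≈ 9.2
amide anion: pKₐ(NH₃) ≈ 38 — extremely strong base; never a leaving group

nosylate > trifluoroacetate > acetate > cyanide > amide anion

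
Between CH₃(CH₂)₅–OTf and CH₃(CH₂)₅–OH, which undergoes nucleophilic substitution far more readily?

CH₃(CH₂)₅–OTf

From CH₃(CH₂)₅–OH the departing group would be OH⁻ (pKₐ(H₂O) ≈ 15.7). Strong base; essentially never leaves without prior activation.
From CH₃(CH₂)₅–OTf the leaving group is OTf⁻ (pKₐ(CF₃SO₃H (triflic acid)) ≈ -14). Charge spread over three oxygens and a CF₃ group; the premier leaving group in synthesis.
(In practice CH₃(CH₂)₅–OTf is made from CH₃(CH₂)₅–OH by treatment with Tf₂O / 2,6-lutidine, converting the hydroxyl into a triflate.)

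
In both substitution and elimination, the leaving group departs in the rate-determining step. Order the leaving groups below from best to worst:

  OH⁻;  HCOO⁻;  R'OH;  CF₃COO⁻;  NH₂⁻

R'OH > CF₃COO⁻ > HCOO⁻ > OH⁻ > NH₂⁻

R'OH: pKₐ(R'OH₂⁺) ≈ -2.4
CF₃COO⁻: pKₐ(CF₃COOH) ≈ 0.2 — strongly electron-withdrawing CF₃ stabilises the carboxylate
HCOO⁻: pKₐ(HCOOH) ≈ 3.8
OH⁻: pKₐ(H₂O) ≈ 15.7 — strong base; essentially never leaves without prior activation
NH₂⁻: pKₐ(NH₃) ≈ 38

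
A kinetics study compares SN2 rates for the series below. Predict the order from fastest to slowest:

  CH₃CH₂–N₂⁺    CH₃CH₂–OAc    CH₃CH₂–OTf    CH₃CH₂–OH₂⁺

CH₃CH₂–N₂⁺ > CH₃CH₂–OTf > CH₃CH₂–OH₂⁺ > CH₃CH₂–OAc

Same R in every case — rank the leaving groups.
A good leaving group is a weak base: the lower the pKₐ of its conjugate acid, the more readily it departs.
CH₃CH₂–N₂⁺ loses N₂: no meaningful conjugate acid; N₂ departs as an exceptionally stable neutral molecule
CH₃CH₂–OTf loses OTf⁻: pKₐ(CF₃SO₃H (triflic acid)) ≈ -14
CH₃CH₂–OH₂⁺ loses H₂O: pKₐ(H₃O⁺) ≈ -1.7
CH₃CH₂–OAc loses AcO⁻: pKₐ(CH₃COOH) ≈ 4.8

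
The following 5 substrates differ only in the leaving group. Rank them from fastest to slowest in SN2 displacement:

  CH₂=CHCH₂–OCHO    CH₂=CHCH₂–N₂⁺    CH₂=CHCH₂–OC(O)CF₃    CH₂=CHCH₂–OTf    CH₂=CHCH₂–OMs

CH₂=CHCH₂–N₂⁺ > CH₂=CHCH₂–OTf > CH₂=CHCH₂–OMs > CH₂=CHCH₂–OC(O)CF₃ > CH₂=CHCH₂–OCHO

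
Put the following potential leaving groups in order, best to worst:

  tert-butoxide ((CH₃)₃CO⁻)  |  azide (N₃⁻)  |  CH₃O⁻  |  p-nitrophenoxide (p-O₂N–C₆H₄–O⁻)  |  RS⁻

azide (N₃⁻) > p-nitrophenoxide (p-O₂N–C₆H₄–O⁻) > RS⁻ > CH₃O⁻ > tert-butoxide ((CH₃)₃CO⁻)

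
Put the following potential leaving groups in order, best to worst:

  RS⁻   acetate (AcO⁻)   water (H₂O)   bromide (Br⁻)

bromide (Br⁻) > water (H₂O) > acetate (AcO⁻) > RS⁻

The more stable X⁻ (or X) is on its own — i.e. the weaker a base it is — the better a leaving group it makes.
bromide (Br⁻): pKₐ(HBr) ≈ -9
water (H₂O): pKₐ(H₃O⁺) ≈ -1.7 — neutral; leaves from a protonated alcohol (R–OH₂⁺)
acetate (AcO⁻): pKₐ(CH₃COOH) ≈ 4.8 — resonance-stabilised but still a weak base
RS⁻: pKₐ(RSH (a thiol)) ≈ 10.5 — moderately basic; rarely leaves without activation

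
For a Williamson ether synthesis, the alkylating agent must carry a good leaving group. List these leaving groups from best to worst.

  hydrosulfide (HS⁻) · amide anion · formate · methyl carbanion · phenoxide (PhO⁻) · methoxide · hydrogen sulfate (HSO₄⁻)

hydrogen sulfate (HSO₄⁻) > formate > hydrosulfide (HS⁻) > phenoxide (PhO⁻) > methoxide > amide anion > methyl carbanion

A good leaving group is a weak base: the lower the pKₐ of its conjugate acid, the more readily it departs.
hydrogen sulfate (HSO₄⁻): pKₐ(H₂SO₄) ≈ -3
formate: pKₐ(HCOOH) ≈ 3.8
hydrosulfide (HS⁻): pKₐ(H₂S) ≈ 7
phenoxide (PhO⁻): pKₐ(C₆H₅OH (phenol)) ≈ 10
methoxide: pKₐ(CH₃OH) ≈ 15.5
amide anion: pKₐ(NH₃) ≈ 38
methyl carbanion: pKₐ(CH₄) ≈ 48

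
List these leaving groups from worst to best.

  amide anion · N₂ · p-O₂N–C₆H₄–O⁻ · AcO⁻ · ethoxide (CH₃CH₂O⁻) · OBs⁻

amide anion < ethoxide (CH₃CH₂O⁻) < p-O₂N–C₆H₄–O⁻ < AcO⁻ < OBs⁻ < N₂

Rank by basicity of the departing species: weakest base leaves most easily.
N₂: no meaningful conjugate acid; N₂ departs as an exceptionally stable neutral molecule
OBs⁻: pKₐ(p-BrC₆H₄SO₃H) ≈ -2.8 — arenesulfonate with a p-bromo substituent
AcO⁻: pKₐ(CH₃COOH) ≈ 4.8 — resonance-stabilised but still a weak base
p-O₂N–C₆H₄–O⁻: pKₐ(p-nitrophenol) ≈ 7.2 — nitro group delocalises the charge; the classic chromogenic LG
ethoxide (CH₃CH₂O⁻): pKₐ(CH₃CH₂OH) ≈ 16
amide anion: pKₐ(NH₃) ≈ 38 — extremely strong base; never a leaving group
Reversing gives the worst-to-best order requested.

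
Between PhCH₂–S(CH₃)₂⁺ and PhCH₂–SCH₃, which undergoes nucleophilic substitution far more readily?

From PhCH₂–SCH₃ the departing group would be RS⁻ (pKₐ(RSH (a thiol)) ≈ 10.5). Moderately basic; rarely leaves without activation.
From PhCH₂–S(CH₃)₂⁺ the leaving group is SR'₂ (pKₐ(R'₂SH⁺) ≈ -7). Neutral; leaves from a sulfonium salt (R–SR'₂⁺).
(In practice PhCH₂–S(CH₃)₂⁺ is made from PhCH₂–SCH₃ by S-methylation with CH₃I, allowing neutral dimethyl sulfide, rather than methanethiolate, to depart.)

PhCH₂–S(CH₃)₂⁺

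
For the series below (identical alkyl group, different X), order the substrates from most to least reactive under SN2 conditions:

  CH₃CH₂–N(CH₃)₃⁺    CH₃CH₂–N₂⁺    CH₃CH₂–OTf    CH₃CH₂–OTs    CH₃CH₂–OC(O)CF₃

Identical carbon frameworks mean the comparison reduces to leaving-group quality.
The more stable X⁻ (or X) is on its own — i.e. the weaker a base it is — the better a leaving group it makes.
CH₃CH₂–N₂⁺ loses N₂: no meaningful conjugate acid; N₂ departs as an exceptionally stable neutral molecule
CH₃CH₂–OTf loses OTf⁻: pKₐ(CF₃SO₃H (triflic acid)) ≈ -14
CH₃CH₂–OTs loses OTs⁻: pKₐ(p-CH₃C₆H₄SO₃H (TsOH)) ≈ -2.8
CH₃CH₂–OC(O)CF₃ loses CF₃COO⁻: pKₐ(CF₃COOH) ≈ 0.2
CH₃CH₂–N(CH₃)₃⁺ loses NR'₃: pKₐ(R'₃NH⁺) ≈ 10.7

CH₃CH₂–N₂⁺ > CH₃CH₂–OTf > CH₃CH₂–OTs > CH₃CH₂–OC(O)CF₃ > CH₃CH₂–N(CH₃)₃⁺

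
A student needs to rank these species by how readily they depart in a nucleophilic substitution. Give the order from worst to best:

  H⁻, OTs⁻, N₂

Rank by basicity of the departing species: weakest base leaves most easily.
N₂: no meaningful conjugate acid; N₂ departs as an exceptionally stable neutral molecule
OTs⁻: pKₐ(p-CH₃C₆H₄SO₃H (TsOH)) ≈ -2.8
H⁻: pKₐ(H₂) ≈ 36
The question asks for worst first, so the sequence is read in increasing leaving-group ability.

H⁻ < OTs⁻ < N₂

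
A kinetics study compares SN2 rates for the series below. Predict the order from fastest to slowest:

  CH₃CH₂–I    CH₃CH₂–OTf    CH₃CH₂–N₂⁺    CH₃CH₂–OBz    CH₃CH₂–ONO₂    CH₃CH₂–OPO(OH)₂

CH₃CH₂–N₂⁺ > CH₃CH₂–OTf > CH₃CH₂–I > CH₃CH₂–ONO₂ > CH₃CH₂–OPO(OH)₂ > CH₃CH₂–OBz

With the same alkyl group throughout, only the leaving group differentiates the rates.
A good leaving group is a weak base: the lower the pKₐ of its conjugate acid, the more readily it departs.
CH₃CH₂–N₂⁺ loses N₂: no meaningful conjugate acid; N₂ departs as an exceptionally stable neutral molecule
CH₃CH₂–OTf loses OTf⁻: pKₐ(CF₃SO₃H (triflic acid)) ≈ -14
CH₃CH₂–I loses I⁻: pKₐ(HI) ≈ -10
CH₃CH₂–ONO₂ loses NO₃⁻: pKₐ(HNO₃) ≈ -1.3
CH₃CH₂–OPO(OH)₂ loses H₂PO₄⁻: pKₐ(H₃PO₄) ≈ 2.1
CH₃CH₂–OBz loses PhCOO⁻: pKₐ(C₆H₅COOH) ≈ 4.2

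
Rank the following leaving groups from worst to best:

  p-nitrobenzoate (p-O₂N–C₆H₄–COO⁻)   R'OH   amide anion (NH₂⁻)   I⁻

amide anion (NH₂⁻) < p-nitrobenzoate (p-O₂N–C₆H₄–COO⁻) < R'OH < I⁻

Rank by basicity of the departing species: weakest base leaves most easily.
I⁻: pKₐ(HI) ≈ -10
R'OH: pKₐ(R'OH₂⁺) ≈ -2.4
p-nitrobenzoate (p-O₂N–C₆H₄–COO⁻): pKₐ(p-nitrobenzoic acid) ≈ 3.4
amide anion (NH₂⁻): pKₐ(NH₃) ≈ 38
Listed from poorest to best leaving group as asked.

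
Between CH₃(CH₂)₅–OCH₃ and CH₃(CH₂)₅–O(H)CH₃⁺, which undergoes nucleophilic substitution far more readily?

From CH₃(CH₂)₅–OCH₃ the departing group would be CH₃O⁻ (pKₐ(CH₃OH) ≈ 15.5). Strong base; alkoxides do not leave unassisted.
From CH₃(CH₂)₅–O(H)CH₃⁺ the leaving group is R'OH (pKₐ(R'OH₂⁺) ≈ -2.4). Neutral; leaves from a protonated ether (an oxonium ion, R–O(H)R'⁺).
(In practice CH₃(CH₂)₅–O(H)CH₃⁺ is made from CH₃(CH₂)₅–OCH₃ by protonation with concentrated HI, allowing neutral methanol, rather than methoxide, to depart.)

CH₃(CH₂)₅–O(H)CH₃⁺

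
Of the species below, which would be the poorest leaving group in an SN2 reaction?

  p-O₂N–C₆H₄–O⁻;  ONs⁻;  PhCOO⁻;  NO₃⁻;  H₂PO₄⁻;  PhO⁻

PhO⁻

A good leaving group is a weak base: the lower the pKₐ of its conjugate acid, the more readily it departs.
ONs⁻: pKₐ(p-O₂NC₆H₄SO₃H) ≈ -3.5
NO₃⁻: pKₐ(HNO₃) ≈ -1.3
H₂PO₄⁻: pKₐ(H₃PO₄) ≈ 2.1
PhCOO⁻: pKₐ(C₆H₅COOH) ≈ 4.2
p-O₂N–C₆H₄–O⁻: pKₐ(p-nitrophenol) ≈ 7.2
PhO⁻: pKₐ(C₆H₅OH (phenol)) ≈ 10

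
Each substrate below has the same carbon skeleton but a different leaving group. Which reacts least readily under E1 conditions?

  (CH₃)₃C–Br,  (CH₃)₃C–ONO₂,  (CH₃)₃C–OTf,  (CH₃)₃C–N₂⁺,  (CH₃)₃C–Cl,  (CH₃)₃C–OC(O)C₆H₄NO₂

(CH₃)₃C–OC(O)C₆H₄NO₂

With the same alkyl group throughout, only the leaving group differentiates the rates.
The more stable X⁻ (or X) is on its own — i.e. the weaker a base it is — the better a leaving group it makes.
(CH₃)₃C–N₂⁺ loses N₂: no meaningful conjugate acid; N₂ departs as an exceptionally stable neutral molecule
(CH₃)₃C–OTf loses OTf⁻: pKₐ(CF₃SO₃H (triflic acid)) ≈ -14
(CH₃)₃C–Br loses Br⁻: pKₐ(HBr) ≈ -9
(CH₃)₃C–Cl loses Cl⁻: pKₐ(HCl) ≈ -7
(CH₃)₃C–ONO₂ loses NO₃⁻: pKₐ(HNO₃) ≈ -1.3
(CH₃)₃C–OC(O)C₆H₄NO₂ loses p-O₂N–C₆H₄–COO⁻: pKₐ(p-nitrobenzoic acid) ≈ 3.4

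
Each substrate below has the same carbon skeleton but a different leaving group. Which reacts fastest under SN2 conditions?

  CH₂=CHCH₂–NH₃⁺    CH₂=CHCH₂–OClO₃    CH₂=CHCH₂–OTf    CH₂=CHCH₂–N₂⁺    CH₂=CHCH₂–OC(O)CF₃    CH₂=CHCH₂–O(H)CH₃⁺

Identical carbon frameworks mean the comparison reduces to leaving-group quality.
A good leaving group is a weak base: the lower the pKₐ of its conjugate acid, the more readily it departs.
CH₂=CHCH₂–N₂⁺ loses N₂: no meaningful conjugate acid; N₂ departs as an exceptionally stable neutral molecule
CH₂=CHCH₂–OTf loses OTf⁻: pKₐ(CF₃SO₃H (triflic acid)) ≈ -14
CH₂=CHCH₂–OClO₃ loses ClO₄⁻: pKₐ(HClO₄) ≈ -10
CH₂=CHCH₂–O(H)CH₃⁺ loses R'OH: pKₐ(R'OH₂⁺) ≈ -2.4
CH₂=CHCH₂–OC(O)CF₃ loses CF₃COO⁻: pKₐ(CF₃COOH) ≈ 0.2
CH₂=CHCH₂–NH₃⁺ loses NH₃: pKₐ(NH₄⁺) ≈ 9.2

CH₂=CHCH₂–N₂⁺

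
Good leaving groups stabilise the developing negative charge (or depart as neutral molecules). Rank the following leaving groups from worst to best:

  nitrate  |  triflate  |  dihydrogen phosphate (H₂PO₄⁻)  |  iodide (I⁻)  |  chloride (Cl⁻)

dihydrogen phosphate (H₂PO₄⁻) < nitrate < chloride (Cl⁻) < iodide (I⁻) < triflate

A good leaving group is a weak base: the lower the pKₐ of its conjugate acid, the more readily it departs.
triflate: pKₐ(CF₃SO₃H (triflic acid)) ≈ -14 — charge spread over three oxygens and a CF₃ group; the premier leaving group in synthesis
iodide (I⁻): pKₐ(HI) ≈ -10 — large, highly polarisable; very weak base
chloride (Cl⁻): pKₐ(HCl) ≈ -7 — moderately weak base
nitrate: pKₐ(HNO₃) ≈ -1.3 — resonance-delocalised over three oxygens
dihydrogen phosphate (H₂PO₄⁻): pKₐ(H₃PO₄) ≈ 2.1 — moderate base; biological leaving group after further activation
Listed from poorest to best leaving group as asked.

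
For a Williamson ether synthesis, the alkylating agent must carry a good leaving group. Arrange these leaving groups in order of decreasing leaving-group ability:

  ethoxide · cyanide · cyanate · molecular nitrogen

Leaving-group ability tracks the stability of the departed species; conjugate-acid pKₐ is the usual yardstick (lower pKₐ → better LG).
molecular nitrogen: no meaningful conjugate acid; N₂ departs as an exceptionally stable neutral molecule
cyanate: pKₐ(HOCN) ≈ 3.5
cyanide: pKₐ(HCN) ≈ 9.2
ethoxide: pKₐ(CH₃CH₂OH) ≈ 16

molecular nitrogen > cyanate > cyanide > ethoxide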